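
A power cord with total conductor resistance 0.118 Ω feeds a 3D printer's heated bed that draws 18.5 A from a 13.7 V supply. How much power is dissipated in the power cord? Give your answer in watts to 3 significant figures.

40.4 W

The power cord is a series resistance carrying the load current; its dissipation is I²R_line.
The power cord carries the full 18.5 A.
P_line = I² R_line = (18.50)² × 0.118 = 40.39 W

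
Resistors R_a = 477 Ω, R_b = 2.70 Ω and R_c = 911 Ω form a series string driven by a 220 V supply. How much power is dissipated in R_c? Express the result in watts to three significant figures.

22.8 W

In a series string the same current flows through every resistor — find that current, then P = I²R for the one we want.
R_total = 477 + 2.70 + 911 = 1391 Ω
I = V / R_total = 220 / 1391 = 0.1582 A
P_R_c = I² × R_c = (0.1582)² × 911 = 22.80 W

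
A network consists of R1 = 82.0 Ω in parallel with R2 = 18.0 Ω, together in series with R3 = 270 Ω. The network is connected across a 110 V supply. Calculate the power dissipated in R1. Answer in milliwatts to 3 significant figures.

396 mW

Combine R1 and R2 into their parallel equivalent first, reducing the network to two series resistors.
R_p = (82.0×18.0)/(82.0+18.0) = 14.76 Ω
R_total = R_p + 270 = 14.76 + 270 = 284.8 Ω
I = V / R_total = 110 / 284.8 = 0.3863 A
Voltage across the parallel pair: V_p = I × R_p = 0.3863 × 14.76 = 5.702 V
Use P = V²/R for R1 with V = V_p.
P_R1 = (5.702)² / 82.0 = 0.3964 W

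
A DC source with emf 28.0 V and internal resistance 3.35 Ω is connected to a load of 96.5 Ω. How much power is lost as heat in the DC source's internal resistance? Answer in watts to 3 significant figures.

0.263 W

r is in series with the load, so it carries the full circuit current — the loss in it is I²r.
I = ε / (r + R) = 28.0 / (3.35 + 96.5) = 0.2804 A
P_int = I² r = (0.2804)² × 3.35 = 0.2634 W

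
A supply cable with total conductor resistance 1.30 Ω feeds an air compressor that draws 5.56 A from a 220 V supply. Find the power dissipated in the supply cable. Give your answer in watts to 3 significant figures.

40.2 W

Line loss is just I²R for the cable — we know both I and R_line directly.
The supply cable carries the full 5.56 A.
P_line = I² R_line = (5.560)² × 1.30 = 40.19 W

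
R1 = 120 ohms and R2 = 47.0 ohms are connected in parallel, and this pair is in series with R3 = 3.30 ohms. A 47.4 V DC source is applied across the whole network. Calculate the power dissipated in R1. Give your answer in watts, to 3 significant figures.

15.5 W

First find R_p for the parallel pair, then treat R_p + R3 as a series loop.
R_p = (120×47.0)/(120+47.0) = 33.77 Ω
R_total = R_p + 3.30 = 33.77 + 3.30 = 37.07 Ω
I = V / R_total = 47.4 / 37.07 = 1.279 A
Voltage across the parallel pair: V_p = I × R_p = 1.279 × 33.77 = 43.18 V
R1 has V_p across it, so P = V_p²/R1.
P_R1 = (43.18)² / 120 = 15.54 W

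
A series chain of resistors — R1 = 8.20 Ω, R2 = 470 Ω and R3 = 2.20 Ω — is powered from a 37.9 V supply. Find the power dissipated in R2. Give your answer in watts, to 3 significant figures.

The current is common to all series resistors; compute it, then apply P = I²R for the target.
R_total = 8.20 + 470 + 2.20 = 480.4 Ω
I = V / R_total = 37.9 / 480.4 = 0.07889 A
P_R2 = I² × R2 = (0.07889)² × 470 = 2.925 W

2.93 W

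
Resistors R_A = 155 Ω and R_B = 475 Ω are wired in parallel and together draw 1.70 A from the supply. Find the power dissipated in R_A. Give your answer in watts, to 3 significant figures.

Parallel branches share V, not I — compute V via R_eq, then use V²/R for the target branch.
1/R_eq = 1/155 + 1/475 ⇒ R_eq = 116.9 Ω
V = I_total × R_eq = 1.700 × 116.9 = 198.7 V
P_R_A = V² / R_A = (198.7)² / 155 = 254.6 W

255 W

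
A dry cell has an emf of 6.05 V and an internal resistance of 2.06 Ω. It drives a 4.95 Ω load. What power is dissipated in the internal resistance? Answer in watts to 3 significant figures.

1.53 W

r is in series with the load, so it carries the full circuit current — the loss in it is I²r.
I = ε / (r + R) = 6.05 / (2.06 + 4.95) = 0.8631 A
P_int = I² r = (0.8631)² × 2.06 = 1.534 W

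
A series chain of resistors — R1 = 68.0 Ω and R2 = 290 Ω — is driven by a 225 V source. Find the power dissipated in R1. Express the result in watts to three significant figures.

26.9 W

Series elements share the same current, so find I first, then use P = I²R.
R_total = 68.0 + 290 = 358.0 Ω
I = V / R_total = 225 / 358.0 = 0.6285 A
P_R1 = I² × R1 = (0.6285)² × 68.0 = 26.86 W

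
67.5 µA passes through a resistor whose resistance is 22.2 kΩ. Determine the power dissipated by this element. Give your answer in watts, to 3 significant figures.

0.000101 W

Knowing I and R, the power is just I²R — no need to find V first.
P = (0.00006750 A)² × 22200 Ω = 0.0001011 W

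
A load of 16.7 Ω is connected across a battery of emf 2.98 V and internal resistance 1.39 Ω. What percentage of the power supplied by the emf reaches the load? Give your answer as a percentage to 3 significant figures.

92.3 %

The source delivers εI, of which I²R reaches the load and I²r is lost; since I is common, η = R/(R+r).
η = R / (R + r) = 16.7 / (16.7 + 1.39) = 0.9232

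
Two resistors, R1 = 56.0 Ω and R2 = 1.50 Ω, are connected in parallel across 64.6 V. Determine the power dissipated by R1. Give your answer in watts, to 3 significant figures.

The supply voltage appears across each parallel branch — just use P = V²/R1.
P_R1 = V² / R1 = (64.6)² / 56.0 Ω = 74.52 W

74.5 W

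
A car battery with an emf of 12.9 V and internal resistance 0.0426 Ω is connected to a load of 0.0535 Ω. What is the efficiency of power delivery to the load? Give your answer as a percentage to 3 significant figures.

55.7 %

Both r and R carry the same current, so the power split is just the resistance split: η = R/(R+r).
η = R / (R + r) = 0.0535 / (0.0535 + 0.0426) = 0.5567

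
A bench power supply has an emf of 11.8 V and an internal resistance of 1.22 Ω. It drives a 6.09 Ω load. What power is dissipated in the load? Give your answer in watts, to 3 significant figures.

Find the circuit current first, then P = I²R for the load (series elements share I).
I = ε / (r + R) = 11.8 / (1.22 + 6.09) = 1.614 A
P_load = I² R = (1.614)² × 6.09 = 15.87 W

15.9 W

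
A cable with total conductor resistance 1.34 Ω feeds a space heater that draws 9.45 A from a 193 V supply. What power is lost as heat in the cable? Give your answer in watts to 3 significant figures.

120 W

Line loss is just I²R for the cable — we know both I and R_line directly.
The cable carries the full 9.45 A.
P_line = I² R_line = (9.450)² × 1.34 = 119.7 W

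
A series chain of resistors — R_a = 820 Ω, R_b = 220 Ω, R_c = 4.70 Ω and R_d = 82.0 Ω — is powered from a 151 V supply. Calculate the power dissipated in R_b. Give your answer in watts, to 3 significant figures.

3.95 W

In a series string the same current flows through every resistor — find that current, then P = I²R for the one we want.
R_total = 820 + 220 + 4.70 + 82.0 = 1127 Ω
I = V / R_total = 151 / 1127 = 0.1340 A
P_R_b = I² × R_b = (0.1340)² × 220 = 3.951 W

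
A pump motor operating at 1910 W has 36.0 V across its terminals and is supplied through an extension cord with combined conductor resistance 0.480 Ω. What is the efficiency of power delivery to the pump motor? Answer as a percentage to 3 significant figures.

I = P / V = 1910 / 36.0 = 53.06 A through the extension cord.
P_line = I² R_line = (53.06)² × 0.480 = 1351 W
P_source = P_load + P_line = 1910 + 1351 = 3261 W
η = P_load / P_source = 1910 / 3261 = 0.5857

58.6 %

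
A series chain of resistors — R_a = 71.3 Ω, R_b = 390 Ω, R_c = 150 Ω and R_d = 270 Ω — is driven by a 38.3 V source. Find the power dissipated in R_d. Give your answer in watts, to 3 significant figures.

0.510 W

Series elements share the same current, so find I first, then use P = I²R.
R_total = 71.3 + 390 + 150 + 270 = 881.3 Ω
I = V / R_total = 38.3 / 881.3 = 0.04346 A
P_R_d = I² × R_d = (0.04346)² × 270 = 0.5099 W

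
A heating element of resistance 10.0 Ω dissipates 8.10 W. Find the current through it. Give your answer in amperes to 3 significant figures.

From P = V I = I²R = V²/R, with the two given quantities we get I = √(P / R).
I = √(8.10 / 10.0) = 0.9000 A

0.900 A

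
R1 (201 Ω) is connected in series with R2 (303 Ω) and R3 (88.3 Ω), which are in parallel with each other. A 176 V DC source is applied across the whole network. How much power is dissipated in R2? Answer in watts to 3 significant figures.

6.59 W

Replace R2 and R3 with their parallel equivalent so the circuit becomes R1 in series with R_p.
R_p = (303×88.3)/(303+88.3) = 68.37 Ω
R_total = 201 + 68.37 = 269.4 Ω
I = V / R_total = 176 / 269.4 = 0.6534 A
Voltage across the parallel pair: V_p = I × R_p = 0.6534 × 68.37 = 44.67 V
R2 sees V_p directly, so P = V_p² / R2.
P_R2 = (44.67)² / 303 = 6.587 W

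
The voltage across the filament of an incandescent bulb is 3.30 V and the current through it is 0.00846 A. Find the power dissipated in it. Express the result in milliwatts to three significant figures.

27.9 mW

Since both terminal voltage and current are stated, P = V I gives the power in one step.
P = 3.30 V × 0.008460 A = 0.02792 W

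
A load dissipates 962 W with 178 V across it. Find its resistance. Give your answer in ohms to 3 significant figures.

32.9 Ω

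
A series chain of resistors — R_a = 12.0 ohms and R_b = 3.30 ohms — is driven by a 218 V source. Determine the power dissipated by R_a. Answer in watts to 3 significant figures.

2440 W

The current is common to all series resistors; compute it, then apply P = I²R for the target.
R_total = 12.0 + 3.30 = 15.30 Ω
I = V / R_total = 218 / 15.30 = 14.25 A
P_R_a = I² × R_a = (14.25)² × 12.0 = 2436 W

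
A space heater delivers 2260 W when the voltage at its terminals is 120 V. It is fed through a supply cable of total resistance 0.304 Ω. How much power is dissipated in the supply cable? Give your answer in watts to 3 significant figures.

108 W

Only the current and the line resistance are needed for the I²R loss.
I = P / V = 2260 / 120 = 18.83 A through the supply cable.
P_line = I² R_line = (18.83)² × 0.304 = 107.8 W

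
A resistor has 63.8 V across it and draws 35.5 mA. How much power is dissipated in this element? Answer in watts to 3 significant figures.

With V and I both given, power follows immediately from P = V I.
P = 63.8 V × 0.03550 A = 2.265 W

2.26 W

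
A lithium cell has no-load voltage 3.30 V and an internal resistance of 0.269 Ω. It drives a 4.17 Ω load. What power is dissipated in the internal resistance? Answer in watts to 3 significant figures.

The source's internal resistance is just another series element carrying I; its dissipation is I²r.
I = ε / (r + R) = 3.30 / (0.269 + 4.17) = 0.7434 A
P_int = I² r = (0.7434)² × 0.269 = 0.1487 W

0.149 W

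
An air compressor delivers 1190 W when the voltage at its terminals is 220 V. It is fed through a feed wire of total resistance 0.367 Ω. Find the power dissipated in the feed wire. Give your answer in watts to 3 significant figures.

10.7 W

The feed wire is a series resistance carrying the load current; its dissipation is I²R_line.
I = P / V = 1190 / 220 = 5.409 A through the feed wire.
P_line = I² R_line = (5.409)² × 0.367 = 10.74 W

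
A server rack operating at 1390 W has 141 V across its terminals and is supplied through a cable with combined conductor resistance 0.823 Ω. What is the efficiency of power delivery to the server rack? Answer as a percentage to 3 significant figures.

94.6 %

I = P / V = 1390 / 141 = 9.858 A through the cable.
P_line = I² R_line = (9.858)² × 0.823 = 79.98 W
P_source = P_load + P_line = 1390 + 79.98 = 1470 W
η = P_load / P_source = 1390 / 1470 = 0.9456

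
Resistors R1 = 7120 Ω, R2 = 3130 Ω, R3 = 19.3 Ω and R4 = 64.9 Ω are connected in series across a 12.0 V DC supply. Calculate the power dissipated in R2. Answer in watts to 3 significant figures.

0.00422 W

Every series element carries the same I. Get I from the total resistance, then P = I² × R2.
R_total = 7120 + 3130 + 19.3 + 64.9 = 10330 Ω
I = V / R_total = 12.0 / 10330 = 0.001161 A
P_R2 = I² × R2 = (0.001161)² × 3130 = 0.004220 W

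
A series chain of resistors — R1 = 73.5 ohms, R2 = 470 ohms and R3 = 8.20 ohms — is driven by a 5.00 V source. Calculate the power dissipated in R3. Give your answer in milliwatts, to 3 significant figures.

Series elements share the same current, so find I first, then use P = I²R.
R_total = 73.5 + 470 + 8.20 = 551.7 Ω
I = V / R_total = 5.00 / 551.7 = 0.009063 A
P_R3 = I² × R3 = (0.009063)² × 8.20 = 0.0006735 W

0.674 mW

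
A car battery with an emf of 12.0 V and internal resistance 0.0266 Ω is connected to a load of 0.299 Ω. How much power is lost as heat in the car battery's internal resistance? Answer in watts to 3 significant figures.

36.1 W

Internal loss is I²r, with I set by the total series resistance r+R.
I = ε / (r + R) = 12.0 / (0.0266 + 0.299) = 36.86 A
P_int = I² r = (36.86)² × 0.0266 = 36.13 W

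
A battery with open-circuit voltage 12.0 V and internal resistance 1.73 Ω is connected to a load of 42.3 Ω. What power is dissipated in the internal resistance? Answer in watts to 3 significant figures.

0.129 W

Internal loss is I²r, with I set by the total series resistance r+R.
I = ε / (r + R) = 12.0 / (1.73 + 42.3) = 0.2725 A
P_int = I² r = (0.2725)² × 1.73 = 0.1285 W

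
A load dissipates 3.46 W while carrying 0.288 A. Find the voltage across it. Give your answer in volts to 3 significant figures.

12.0 V

The two known quantities fix the third via V = P / I.
V = 3.46 / 0.2880 = 12.01 V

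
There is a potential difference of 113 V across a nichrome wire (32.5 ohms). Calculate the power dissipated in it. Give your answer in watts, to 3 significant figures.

Voltage and resistance are given, so P = V²/R is the one-step route.
P = (113 V)² / 32.5 Ω = 392.9 W

393 W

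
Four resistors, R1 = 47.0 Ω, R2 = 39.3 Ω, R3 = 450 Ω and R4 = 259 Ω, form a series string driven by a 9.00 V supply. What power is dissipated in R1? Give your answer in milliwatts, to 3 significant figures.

In a series string the same current flows through every resistor — find that current, then P = I²R for the one we want.
R_total = 47.0 + 39.3 + 450 + 259 = 795.3 Ω
I = V / R_total = 9.00 / 795.3 = 0.01132 A
P_R1 = I² × R1 = (0.01132)² × 47.0 = 0.006019 W

6.02 mW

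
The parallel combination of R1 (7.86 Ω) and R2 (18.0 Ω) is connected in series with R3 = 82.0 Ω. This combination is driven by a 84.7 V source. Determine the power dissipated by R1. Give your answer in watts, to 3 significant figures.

3.57 W

Combine R1 and R2 into their parallel equivalent first, reducing the network to two series resistors.
R_p = (7.86×18.0)/(7.86+18.0) = 5.471 Ω
R_total = R_p + 82.0 = 5.471 + 82.0 = 87.47 Ω
I = V / R_total = 84.7 / 87.47 = 0.9683 A
Voltage across the parallel pair: V_p = I × R_p = 0.9683 × 5.471 = 5.298 V
Use P = V²/R for R1 with V = V_p.
P_R1 = (5.298)² / 7.86 = 3.571 W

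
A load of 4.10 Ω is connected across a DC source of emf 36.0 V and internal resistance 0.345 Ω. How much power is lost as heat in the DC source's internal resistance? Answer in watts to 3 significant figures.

r is in series with the load, so it carries the full circuit current — the loss in it is I²r.
I = ε / (r + R) = 36.0 / (0.345 + 4.10) = 8.099 A
P_int = I² r = (8.099)² × 0.345 = 22.63 W

22.6 W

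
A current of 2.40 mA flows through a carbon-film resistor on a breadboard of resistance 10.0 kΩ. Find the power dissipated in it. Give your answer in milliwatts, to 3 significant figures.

The current through and the resistance of the element are both given; use P = I²R.
P = (0.002400 A)² × 10000 Ω = 0.05760 W

57.6 mW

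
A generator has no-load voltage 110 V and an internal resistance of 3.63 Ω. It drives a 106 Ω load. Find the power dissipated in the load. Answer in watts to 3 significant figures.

The internal resistance and the load are in series, so the same I flows through both; get I from ε/(r+R), then I²R for the load.
I = ε / (r + R) = 110 / (3.63 + 106) = 1.003 A
P_load = I² R = (1.003)² × 106 = 106.7 W

107 W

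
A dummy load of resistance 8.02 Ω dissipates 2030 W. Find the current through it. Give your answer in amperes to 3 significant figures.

15.9 A

From P = V I = I²R = V²/R, with the two given quantities we get I = √(P / R).
I = √(2030 / 8.02) = 15.91 A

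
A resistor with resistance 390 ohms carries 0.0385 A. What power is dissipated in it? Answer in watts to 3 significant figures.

0.578 W

Knowing I and R, the power is just I²R — no need to find V first.
P = (0.03850 A)² × 390 Ω = 0.5781 W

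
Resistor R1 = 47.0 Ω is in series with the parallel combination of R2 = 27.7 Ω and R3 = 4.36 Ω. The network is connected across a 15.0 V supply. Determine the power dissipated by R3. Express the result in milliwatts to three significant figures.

Collapse R2‖R3 to a single equivalent, reducing the network to two series elements.
R_p = (27.7×4.36)/(27.7+4.36) = 3.767 Ω
R_total = 47.0 + 3.767 = 50.77 Ω
I = V / R_total = 15.0 / 50.77 = 0.2955 A
Voltage across the parallel pair: V_p = I × R_p = 0.2955 × 3.767 = 1.113 V
R3 sees V_p directly, so P = V_p² / R3.
P_R3 = (1.113)² / 4.36 = 0.2841 W

284 mW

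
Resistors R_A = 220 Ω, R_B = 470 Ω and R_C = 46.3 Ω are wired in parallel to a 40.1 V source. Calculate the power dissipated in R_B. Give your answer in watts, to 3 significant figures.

3.42 W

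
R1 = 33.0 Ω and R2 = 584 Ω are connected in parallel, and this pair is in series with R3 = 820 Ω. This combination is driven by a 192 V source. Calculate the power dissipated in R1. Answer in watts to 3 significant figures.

1.50 W

Collapse the R1‖R2 pair into one equivalent R_p; then R_p and R3 form a series string.
R_p = (33.0×584)/(33.0+584) = 31.24 Ω
R_total = R_p + 820 = 31.24 + 820 = 851.2 Ω
I = V / R_total = 192 / 851.2 = 0.2256 A
Voltage across the parallel pair: V_p = I × R_p = 0.2256 × 31.24 = 7.045 V
R1 sits across V_p; its power is V_p²/R.
P_R1 = (7.045)² / 33.0 = 1.504 W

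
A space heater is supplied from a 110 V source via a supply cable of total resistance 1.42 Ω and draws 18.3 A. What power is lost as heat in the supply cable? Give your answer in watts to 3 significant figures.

The supply cable is a series resistance carrying the load current; its dissipation is I²R_line.
The supply cable carries the full 18.3 A.
P_line = I² R_line = (18.30)² × 1.42 = 475.5 W

476 W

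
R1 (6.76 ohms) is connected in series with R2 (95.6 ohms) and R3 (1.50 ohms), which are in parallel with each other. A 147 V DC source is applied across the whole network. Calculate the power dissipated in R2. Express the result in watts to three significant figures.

7.27 W

First combine the parallel branches into one equivalent R_p, then R1 + R_p is a series pair.
R_p = (95.6×1.50)/(95.6+1.50) = 1.477 Ω
R_total = 6.76 + 1.477 = 8.237 Ω
I = V / R_total = 147 / 8.237 = 17.85 A
Voltage across the parallel pair: V_p = I × R_p = 17.85 × 1.477 = 26.36 V
R2 sees V_p directly, so P = V_p² / R2.
P_R2 = (26.36)² / 95.6 = 7.266 W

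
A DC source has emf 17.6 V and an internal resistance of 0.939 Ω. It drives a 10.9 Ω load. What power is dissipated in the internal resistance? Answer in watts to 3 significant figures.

Internal loss is I²r, with I set by the total series resistance r+R.
I = ε / (r + R) = 17.6 / (0.939 + 10.9) = 1.487 A
P_int = I² r = (1.487)² × 0.939 = 2.075 W

2.08 W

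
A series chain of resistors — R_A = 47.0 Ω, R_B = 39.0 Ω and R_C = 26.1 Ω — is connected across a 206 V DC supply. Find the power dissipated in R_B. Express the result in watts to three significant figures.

In a series string the same current flows through every resistor — find that current, then P = I²R for the one we want.
R_total = 47.0 + 39.0 + 26.1 = 112.1 Ω
I = V / R_total = 206 / 112.1 = 1.838 A
P_R_B = I² × R_B = (1.838)² × 39.0 = 131.7 W

132 W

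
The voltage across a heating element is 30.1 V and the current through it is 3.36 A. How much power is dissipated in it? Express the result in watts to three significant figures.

101 W

Since both terminal voltage and current are stated, P = V I gives the power in one step.
P = 30.1 V × 3.360 A = 101.1 W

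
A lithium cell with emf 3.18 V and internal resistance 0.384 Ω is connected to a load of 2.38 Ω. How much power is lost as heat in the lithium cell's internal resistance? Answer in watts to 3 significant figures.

The source's internal resistance is just another series element carrying I; its dissipation is I²r.
I = ε / (r + R) = 3.18 / (0.384 + 2.38) = 1.151 A
P_int = I² r = (1.151)² × 0.384 = 0.5083 W

0.508 W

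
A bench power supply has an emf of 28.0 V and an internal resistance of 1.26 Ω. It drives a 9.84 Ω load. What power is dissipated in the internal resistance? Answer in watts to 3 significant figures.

Internal loss is I²r, with I set by the total series resistance r+R.
I = ε / (r + R) = 28.0 / (1.26 + 9.84) = 2.523 A
P_int = I² r = (2.523)² × 1.26 = 8.018 W

8.02 W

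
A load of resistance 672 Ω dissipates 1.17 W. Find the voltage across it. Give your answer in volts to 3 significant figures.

28.0 V

The two known quantities fix the third via V = √(P R).
V = √(1.17 × 672) = 28.04 V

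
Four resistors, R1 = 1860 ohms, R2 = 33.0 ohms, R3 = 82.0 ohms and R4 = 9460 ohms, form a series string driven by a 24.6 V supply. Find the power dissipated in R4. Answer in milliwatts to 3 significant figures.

In a series string the same current flows through every resistor — find that current, then P = I²R for the one we want.
R_total = 1860 + 33.0 + 82.0 + 9460 = 11440 Ω
I = V / R_total = 24.6 / 11440 = 0.002151 A
P_R4 = I² × R4 = (0.002151)² × 9460 = 0.04378 W

43.8 mW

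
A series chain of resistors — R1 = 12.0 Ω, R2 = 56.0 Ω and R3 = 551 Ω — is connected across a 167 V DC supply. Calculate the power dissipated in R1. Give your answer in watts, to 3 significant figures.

0.873 W

Series elements share the same current, so find I first, then use P = I²R.
R_total = 12.0 + 56.0 + 551 = 619.0 Ω
I = V / R_total = 167 / 619.0 = 0.2698 A
P_R1 = I² × R1 = (0.2698)² × 12.0 = 0.8734 W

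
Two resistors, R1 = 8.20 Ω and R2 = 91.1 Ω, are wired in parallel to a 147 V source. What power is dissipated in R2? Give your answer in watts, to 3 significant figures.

The supply voltage appears across each parallel branch — just use P = V²/R2.
P_R2 = V² / R2 = (147)² / 91.1 Ω = 237.2 W

237 W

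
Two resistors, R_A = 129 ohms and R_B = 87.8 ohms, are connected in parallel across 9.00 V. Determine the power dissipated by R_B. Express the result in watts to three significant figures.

Each parallel branch sees the full supply voltage, so P = V²/R applies directly to the target branch.
P_R_B = V² / R_B = (9.00)² / 87.8 Ω = 0.9226 W

0.923 W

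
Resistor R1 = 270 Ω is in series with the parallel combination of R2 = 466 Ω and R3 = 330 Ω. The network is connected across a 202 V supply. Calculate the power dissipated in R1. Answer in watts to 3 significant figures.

Collapse R2‖R3 to a single equivalent, reducing the network to two series elements.
R_p = (466×330)/(466+330) = 193.2 Ω
R_total = 270 + 193.2 = 463.2 Ω
I = V / R_total = 202 / 463.2 = 0.4361 A
The full supply current passes through R1: P = I²R.
P_R1 = (0.4361)² × 270 = 51.35 W

51.4 W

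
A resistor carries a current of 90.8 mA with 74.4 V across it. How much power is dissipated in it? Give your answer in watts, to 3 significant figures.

With V and I both given, power follows immediately from P = V I.
P = 74.4 V × 0.09080 A = 6.756 W

6.76 W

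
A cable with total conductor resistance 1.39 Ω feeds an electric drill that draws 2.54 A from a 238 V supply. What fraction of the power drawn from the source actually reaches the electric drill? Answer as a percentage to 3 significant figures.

The cable carries the full 2.54 A.
P_line = I² R_line = (2.540)² × 1.39 = 8.968 W
P_source = V I = 238 × 2.540 = 604.5 W; P_load = 595.6 W
η = P_load / P_source = 595.6 / 604.5 = 0.9852

98.5 %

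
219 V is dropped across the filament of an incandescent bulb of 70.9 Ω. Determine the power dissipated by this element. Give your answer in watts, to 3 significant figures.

676 W

V and R are stated; P = V²/R avoids computing the current.
P = (219 V)² / 70.9 Ω = 676.5 W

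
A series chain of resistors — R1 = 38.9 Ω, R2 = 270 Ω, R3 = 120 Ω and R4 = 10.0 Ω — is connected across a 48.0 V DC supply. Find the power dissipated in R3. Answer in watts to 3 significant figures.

1.44 W

In a series string the same current flows through every resistor — find that current, then P = I²R for the one we want.
R_total = 38.9 + 270 + 120 + 10.0 = 438.9 Ω
I = V / R_total = 48.0 / 438.9 = 0.1094 A
P_R3 = I² × R3 = (0.1094)² × 120 = 1.435 W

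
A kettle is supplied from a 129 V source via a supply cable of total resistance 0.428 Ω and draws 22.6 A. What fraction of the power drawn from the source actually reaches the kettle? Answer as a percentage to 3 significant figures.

The supply cable carries the full 22.6 A.
P_line = I² R_line = (22.60)² × 0.428 = 218.6 W
P_source = V I = 129 × 22.60 = 2915 W; P_load = 2697 W
η = P_load / P_source = 2697 / 2915 = 0.9250

92.5 %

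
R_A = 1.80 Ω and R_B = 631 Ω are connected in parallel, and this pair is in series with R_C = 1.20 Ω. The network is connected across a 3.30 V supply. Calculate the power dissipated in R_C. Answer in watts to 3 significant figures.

Combine R_A and R_B into their parallel equivalent first, reducing the network to two series resistors.
R_p = (1.80×631)/(1.80+631) = 1.795 Ω
R_total = R_p + 1.20 = 1.795 + 1.20 = 2.995 Ω
I = V / R_total = 3.30 / 2.995 = 1.102 A
R_C carries the full series current, so P = I²R.
P_R_C = (1.102)² × 1.20 = 1.457 W

1.46 W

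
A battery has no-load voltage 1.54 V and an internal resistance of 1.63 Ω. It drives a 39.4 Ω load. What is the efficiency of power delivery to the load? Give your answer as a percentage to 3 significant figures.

96.0 %

Efficiency is P_load / P_total. With a series r and R sharing the same I, P = I²R for each, so η = R/(R+r).
η = R / (R + r) = 39.4 / (39.4 + 1.63) = 0.9603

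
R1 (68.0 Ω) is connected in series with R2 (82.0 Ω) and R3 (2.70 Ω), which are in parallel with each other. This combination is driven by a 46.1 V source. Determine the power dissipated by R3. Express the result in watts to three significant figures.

1.08 W

Replace R2 and R3 with their parallel equivalent so the circuit becomes R1 in series with R_p.
R_p = (82.0×2.70)/(82.0+2.70) = 2.614 Ω
R_total = 68.0 + 2.614 = 70.61 Ω
I = V / R_total = 46.1 / 70.61 = 0.6528 A
Voltage across the parallel pair: V_p = I × R_p = 0.6528 × 2.614 = 1.706 V
R3 is across V_p, so use P = V²/R for that branch.
P_R3 = (1.706)² / 2.70 = 1.079 W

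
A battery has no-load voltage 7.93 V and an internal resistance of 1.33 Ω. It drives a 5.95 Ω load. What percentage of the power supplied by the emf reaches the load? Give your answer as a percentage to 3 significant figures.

81.7 %

The source delivers εI, of which I²R reaches the load and I²r is lost; since I is common, η = R/(R+r).
η = R / (R + r) = 5.95 / (5.95 + 1.33) = 0.8173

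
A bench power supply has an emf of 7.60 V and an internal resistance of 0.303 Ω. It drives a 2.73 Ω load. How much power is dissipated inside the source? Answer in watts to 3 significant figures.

1.90 W

The source's internal resistance is just another series element carrying I; its dissipation is I²r.
I = ε / (r + R) = 7.60 / (0.303 + 2.73) = 2.506 A
P_int = I² r = (2.506)² × 0.303 = 1.903 W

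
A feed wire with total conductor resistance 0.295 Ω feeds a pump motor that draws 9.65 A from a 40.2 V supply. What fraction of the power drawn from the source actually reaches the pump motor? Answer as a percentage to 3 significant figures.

The feed wire carries the full 9.65 A.
P_line = I² R_line = (9.650)² × 0.295 = 27.47 W
P_source = V I = 40.2 × 9.650 = 387.9 W; P_load = 360.5 W
η = P_load / P_source = 360.5 / 387.9 = 0.9292

92.9 %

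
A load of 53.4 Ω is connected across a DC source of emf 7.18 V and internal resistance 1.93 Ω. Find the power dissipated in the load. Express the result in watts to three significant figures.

0.899 W

With r and R in series, I = ε/(r+R); the load dissipates I²R.
I = ε / (r + R) = 7.18 / (1.93 + 53.4) = 0.1298 A
P_load = I² R = (0.1298)² × 53.4 = 0.8992 W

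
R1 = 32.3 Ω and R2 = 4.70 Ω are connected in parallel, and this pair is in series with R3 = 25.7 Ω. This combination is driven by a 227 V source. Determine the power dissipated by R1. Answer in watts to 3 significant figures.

First find R_p for the parallel pair, then treat R_p + R3 as a series loop.
R_p = (32.3×4.70)/(32.3+4.70) = 4.103 Ω
R_total = R_p + 25.7 = 4.103 + 25.7 = 29.80 Ω
I = V / R_total = 227 / 29.80 = 7.617 A
Voltage across the parallel pair: V_p = I × R_p = 7.617 × 4.103 = 31.25 V
R1 has V_p across it, so P = V_p²/R1.
P_R1 = (31.25)² / 32.3 = 30.24 W

30.2 W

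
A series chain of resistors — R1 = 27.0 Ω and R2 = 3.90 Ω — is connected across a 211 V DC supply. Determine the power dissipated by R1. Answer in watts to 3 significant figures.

The current is common to all series resistors; compute it, then apply P = I²R for the target.
R_total = 27.0 + 3.90 = 30.90 Ω
I = V / R_total = 211 / 30.90 = 6.828 A
P_R1 = I² × R1 = (6.828)² × 27.0 = 1259 W

1260 W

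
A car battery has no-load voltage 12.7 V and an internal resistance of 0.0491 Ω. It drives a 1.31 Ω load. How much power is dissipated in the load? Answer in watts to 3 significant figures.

114 W

With r and R in series, I = ε/(r+R); the load dissipates I²R.
I = ε / (r + R) = 12.7 / (0.0491 + 1.31) = 9.344 A
P_load = I² R = (9.344)² × 1.31 = 114.4 W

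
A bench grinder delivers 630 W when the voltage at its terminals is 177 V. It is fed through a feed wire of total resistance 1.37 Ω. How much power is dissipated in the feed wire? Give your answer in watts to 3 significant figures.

The feed wire and load are in series, so the same current flows in both; the loss is I²R_line.
I = P / V = 630 / 177 = 3.559 A through the feed wire.
P_line = I² R_line = (3.559)² × 1.37 = 17.36 W

17.4 W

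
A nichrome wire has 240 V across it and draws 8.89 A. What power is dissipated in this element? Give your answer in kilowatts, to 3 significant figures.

2.13 kW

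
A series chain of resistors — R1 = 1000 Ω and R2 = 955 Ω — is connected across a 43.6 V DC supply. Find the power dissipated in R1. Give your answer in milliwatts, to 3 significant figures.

The current is common to all series resistors; compute it, then apply P = I²R for the target.
R_total = 1000 + 955 = 1955 Ω
I = V / R_total = 43.6 / 1955 = 0.02230 A
P_R1 = I² × R1 = (0.02230)² × 1000 = 0.4974 W

497 mW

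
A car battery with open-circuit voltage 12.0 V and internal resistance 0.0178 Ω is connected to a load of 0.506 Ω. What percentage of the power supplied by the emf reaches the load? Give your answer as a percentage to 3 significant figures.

η = P_load/(P_load+P_int) = I²R/(I²R+I²r) = R/(R+r) — the I² cancels for series elements.
η = R / (R + r) = 0.506 / (0.506 + 0.0178) = 0.9660

96.6 %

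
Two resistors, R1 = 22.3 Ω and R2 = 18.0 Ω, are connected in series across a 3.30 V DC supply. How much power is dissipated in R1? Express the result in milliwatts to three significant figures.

The current is common to all series resistors; compute it, then apply P = I²R for the target.
R_total = 22.3 + 18.0 = 40.30 Ω
I = V / R_total = 3.30 / 40.30 = 0.08189 A
P_R1 = I² × R1 = (0.08189)² × 22.3 = 0.1495 W

150 mW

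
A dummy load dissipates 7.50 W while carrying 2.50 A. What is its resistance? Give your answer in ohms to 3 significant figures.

1.20 Ω

The two known quantities fix the third via R = P / I².
R = 7.50 / (2.500)² = 1.200 Ω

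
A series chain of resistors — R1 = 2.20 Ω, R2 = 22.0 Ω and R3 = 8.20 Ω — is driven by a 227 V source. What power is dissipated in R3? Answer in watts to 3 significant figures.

403 W

The current is common to all series resistors; compute it, then apply P = I²R for the target.
R_total = 2.20 + 22.0 + 8.20 = 32.40 Ω
I = V / R_total = 227 / 32.40 = 7.006 A
P_R3 = I² × R3 = (7.006)² × 8.20 = 402.5 W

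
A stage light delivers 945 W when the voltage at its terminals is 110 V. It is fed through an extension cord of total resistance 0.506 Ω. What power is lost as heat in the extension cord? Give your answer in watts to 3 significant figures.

37.3 W

The extension cord is a series resistance carrying the load current; its dissipation is I²R_line.
I = P / V = 945 / 110 = 8.591 A through the extension cord.
P_line = I² R_line = (8.591)² × 0.506 = 37.34 W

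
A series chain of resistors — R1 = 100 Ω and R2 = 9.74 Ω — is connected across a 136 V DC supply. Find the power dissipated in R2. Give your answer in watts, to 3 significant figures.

15.0 W

Every series element carries the same I. Get I from the total resistance, then P = I² × R2.
R_total = 100 + 9.74 = 109.7 Ω
I = V / R_total = 136 / 109.7 = 1.239 A
P_R2 = I² × R2 = (1.239)² × 9.74 = 14.96 W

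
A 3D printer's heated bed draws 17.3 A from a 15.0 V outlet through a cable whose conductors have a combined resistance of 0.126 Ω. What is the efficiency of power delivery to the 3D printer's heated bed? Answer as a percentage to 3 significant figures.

85.5 %

The cable carries the full 17.3 A.
P_line = I² R_line = (17.30)² × 0.126 = 37.71 W
P_source = V I = 15.0 × 17.30 = 259.5 W; P_load = 221.8 W
η = P_load / P_source = 221.8 / 259.5 = 0.8547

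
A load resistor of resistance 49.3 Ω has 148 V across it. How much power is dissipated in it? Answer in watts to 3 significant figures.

Voltage and resistance are given, so P = V²/R is the one-step route.
P = (148 V)² / 49.3 Ω = 444.3 W

444 W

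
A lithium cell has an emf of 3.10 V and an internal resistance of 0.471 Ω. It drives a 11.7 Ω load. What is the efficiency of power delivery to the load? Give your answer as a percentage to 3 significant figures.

Both r and R carry the same current, so the power split is just the resistance split: η = R/(R+r).
η = R / (R + r) = 11.7 / (11.7 + 0.471) = 0.9613

96.1 %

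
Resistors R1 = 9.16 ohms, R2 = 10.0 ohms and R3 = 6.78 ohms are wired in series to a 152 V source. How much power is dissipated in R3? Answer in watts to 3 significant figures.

Series elements share the same current, so find I first, then use P = I²R.
R_total = 9.16 + 10.0 + 6.78 = 25.94 Ω
I = V / R_total = 152 / 25.94 = 5.860 A
P_R3 = I² × R3 = (5.860)² × 6.78 = 232.8 W

233 W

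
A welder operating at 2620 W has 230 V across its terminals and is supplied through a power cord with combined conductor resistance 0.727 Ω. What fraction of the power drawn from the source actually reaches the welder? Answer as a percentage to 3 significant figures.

I = P / V = 2620 / 230 = 11.39 A through the power cord.
P_line = I² R_line = (11.39)² × 0.727 = 94.34 W
P_source = P_load + P_line = 2620 + 94.34 = 2714 W
η = P_load / P_source = 2620 / 2714 = 0.9652

96.5 %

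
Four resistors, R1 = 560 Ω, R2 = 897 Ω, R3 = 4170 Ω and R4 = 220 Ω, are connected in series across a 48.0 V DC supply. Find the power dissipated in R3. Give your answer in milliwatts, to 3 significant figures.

281 mW

Series elements share the same current, so find I first, then use P = I²R.
R_total = 560 + 897 + 4170 + 220 = 5847 Ω
I = V / R_total = 48.0 / 5847 = 0.008209 A
P_R3 = I² × R3 = (0.008209)² × 4170 = 0.2810 W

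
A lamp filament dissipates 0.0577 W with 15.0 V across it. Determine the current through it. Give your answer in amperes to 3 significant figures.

0.00385 A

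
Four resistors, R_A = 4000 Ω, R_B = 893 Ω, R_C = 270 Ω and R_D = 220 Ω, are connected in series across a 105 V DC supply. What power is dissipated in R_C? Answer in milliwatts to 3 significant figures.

103 mW

Since the resistors are in series they all carry the loop current I = V/R_total; the power in any one is I²R.
R_total = 4000 + 893 + 270 + 220 = 5383 Ω
I = V / R_total = 105 / 5383 = 0.01951 A
P_R_C = I² × R_C = (0.01951)² × 270 = 0.1027 W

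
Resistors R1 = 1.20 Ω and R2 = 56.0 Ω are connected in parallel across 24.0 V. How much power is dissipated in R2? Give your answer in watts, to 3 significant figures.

Parallel branches share the same voltage; P = V²/R gives the branch power in one step.
P_R2 = V² / R2 = (24.0)² / 56.0 Ω = 10.29 W

10.3 W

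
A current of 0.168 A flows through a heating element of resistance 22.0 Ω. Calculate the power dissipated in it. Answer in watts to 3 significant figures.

Current and resistance are given, so P = I²R is the direct form.
P = (0.1680 A)² × 22.0 Ω = 0.6209 W

0.621 W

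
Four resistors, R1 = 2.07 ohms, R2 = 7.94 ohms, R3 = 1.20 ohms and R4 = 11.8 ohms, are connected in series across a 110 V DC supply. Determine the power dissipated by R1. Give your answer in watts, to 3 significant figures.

Every series element carries the same I. Get I from the total resistance, then P = I² × R1.
R_total = 2.07 + 7.94 + 1.20 + 11.8 = 23.01 Ω
I = V / R_total = 110 / 23.01 = 4.781 A
P_R1 = I² × R1 = (4.781)² × 2.07 = 47.31 W

47.3 W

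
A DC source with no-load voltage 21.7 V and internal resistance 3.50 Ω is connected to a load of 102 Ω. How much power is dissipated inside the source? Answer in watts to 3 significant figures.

0.148 W

The source's internal resistance is just another series element carrying I; its dissipation is I²r.
I = ε / (r + R) = 21.7 / (3.50 + 102) = 0.2057 A
P_int = I² r = (0.2057)² × 3.50 = 0.1481 W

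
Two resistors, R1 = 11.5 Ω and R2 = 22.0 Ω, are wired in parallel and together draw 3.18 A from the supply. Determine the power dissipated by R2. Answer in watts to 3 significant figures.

Parallel branches share V, not I — compute V via R_eq, then use V²/R for the target branch.
1/R_eq = 1/11.5 + 1/22.0 ⇒ R_eq = 7.552 Ω
V = I_total × R_eq = 3.180 × 7.552 = 24.02 V
P_R2 = V² / R2 = (24.02)² / 22.0 = 26.22 W

26.2 W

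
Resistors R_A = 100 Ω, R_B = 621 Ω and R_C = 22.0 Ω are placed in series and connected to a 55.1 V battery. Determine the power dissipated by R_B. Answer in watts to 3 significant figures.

3.42 W

The current is common to all series resistors; compute it, then apply P = I²R for the target.
R_total = 100 + 621 + 22.0 = 743.0 Ω
I = V / R_total = 55.1 / 743.0 = 0.07416 A
P_R_B = I² × R_B = (0.07416)² × 621 = 3.415 W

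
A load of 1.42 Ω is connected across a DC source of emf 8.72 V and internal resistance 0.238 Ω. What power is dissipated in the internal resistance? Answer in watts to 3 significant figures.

6.58 W

r is in series with the load, so it carries the full circuit current — the loss in it is I²r.
I = ε / (r + R) = 8.72 / (0.238 + 1.42) = 5.259 A
P_int = I² r = (5.259)² × 0.238 = 6.583 W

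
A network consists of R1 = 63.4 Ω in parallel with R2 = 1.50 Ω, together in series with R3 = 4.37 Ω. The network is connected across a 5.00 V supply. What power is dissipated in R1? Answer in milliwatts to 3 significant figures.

Reduce the parallel combination to a single R_p; the circuit then becomes R_p in series with the remaining resistor.
R_p = (63.4×1.50)/(63.4+1.50) = 1.465 Ω
R_total = R_p + 4.37 = 1.465 + 4.37 = 5.835 Ω
I = V / R_total = 5.00 / 5.835 = 0.8568 A
Voltage across the parallel pair: V_p = I × R_p = 0.8568 × 1.465 = 1.256 V
R1 sits across V_p; its power is V_p²/R.
P_R1 = (1.256)² / 63.4 = 0.02487 W

24.9 mW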